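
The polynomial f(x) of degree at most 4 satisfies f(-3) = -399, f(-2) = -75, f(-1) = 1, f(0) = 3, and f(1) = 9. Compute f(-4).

-1241

Forward differences of the values at x = -3, -2, -1, 0, 1:
  f  : -399  -75  1  3  9
  Δ  : 324  76  2  6
  Δ^2: -248  -74  4
  Δ^3: 174  78
  Δ^4: -96
The fourth differences are constant, confirming degree 4.
Interpolating (Newton forward form) and evaluating at x = -4 gives f(-4) = -1241.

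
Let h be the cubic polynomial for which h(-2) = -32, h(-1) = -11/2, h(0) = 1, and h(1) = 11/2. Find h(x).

Using the Lagrange interpolation formula with nodes -2, -1, 0, 1:
  L_0(x) = (x + 1)x(x - 1) / -6
  L_1(x) = (x + 2)x(x - 1) / 2
  L_2(x) = (x + 2)(x + 1)(x - 1) / -2
  L_3(x) = (x + 2)(x + 1)x / 6
Then h(x) = -32·L_0(x) - 11/2·L_1(x) + 1·L_2(x) + 11/2·L_3(x).
Expanding and collecting terms gives h(x) = 3x^3 - x^2 + (5/2)x + 1.
Check: h(-2) = -32. ✓

h(x) = 3x^3 - x^2 + (5/2)x + 1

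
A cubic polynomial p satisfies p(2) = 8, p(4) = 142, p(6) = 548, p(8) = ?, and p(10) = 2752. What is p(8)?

1370

On equispaced nodes a degree-3 polynomial has vanishing fourth forward difference, so
  p(2) - 4·p(4) + 6·p(6) - 4·p(8) + p(10) = 0.
Substituting the known values and solving for p(8):
  -4·p(8) = -5480
  p(8) = 1370.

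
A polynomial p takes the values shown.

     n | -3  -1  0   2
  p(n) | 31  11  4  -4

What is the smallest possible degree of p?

2

Divided differences on the nodes -3, -1, 0, 2:
  order 0: 31  11  4  -4
  order 1: -10  -7  -4
  order 2: 1  1
  order 3: 0
The order-2 divided differences are all 1 (nonzero) and every higher order vanishes, so the data lies on a polynomial of degree exactly 2.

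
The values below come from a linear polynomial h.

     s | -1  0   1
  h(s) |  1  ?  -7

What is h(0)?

On equispaced nodes a degree-1 polynomial has vanishing second forward difference, so
  h(-1) - 2·h(0) + h(1) = 0.
Substituting the known values and solving for h(0):
  -2·h(0) = 6
  h(0) = -3.

-3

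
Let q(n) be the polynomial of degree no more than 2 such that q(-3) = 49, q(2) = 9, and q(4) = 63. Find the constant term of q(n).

Write q(n) = an^2 + bn + c. Substituting each data point gives a linear system:
  9a - 3b + c = 49
  4a + 2b + c = 9
  16a + 4b + c = 63
Solving the system yields a = 5, b = -3, c = -5.
So q(n) = 5n² - 3n - 5.
The constant term is -5.

-5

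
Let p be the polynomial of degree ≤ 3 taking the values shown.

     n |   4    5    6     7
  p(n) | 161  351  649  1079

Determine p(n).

p(n) = 4n^3 - 6n^2 + 1

Write p(n) = an^3 + bn^2 + cn + d. Substituting each data point gives a linear system:
  64a + 16b + 4c + d = 161
  125a + 25b + 5c + d = 351
  216a + 36b + 6c + d = 649
  343a + 49b + 7c + d = 1079
Solving the system yields a = 4, b = -6, c = 0, d = 1.
So p(n) = 4n³ - 6n² + 1.
Check: p(7) = 1079. ✓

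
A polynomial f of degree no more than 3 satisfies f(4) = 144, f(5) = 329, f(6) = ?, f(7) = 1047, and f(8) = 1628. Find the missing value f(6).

622

On equispaced nodes a degree-3 polynomial has vanishing fourth forward difference, so
  f(4) - 4·f(5) + 6·f(6) - 4·f(7) + f(8) = 0.
Substituting the known values and solving for f(6):
  6·f(6) = 3732
  f(6) = 622.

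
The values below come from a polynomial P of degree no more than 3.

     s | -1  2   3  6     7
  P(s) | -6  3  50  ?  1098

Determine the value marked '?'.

The 4 known points determine the degree-3 polynomial uniquely.
Write P(s) = as^3 + bs^2 + cs + d. Substituting each data point gives a linear system:
  -a + b - c + d = -6
  8a + 4b + 2c + d = 3
  27a + 9b + 3c + d = 50
  343a + 49b + 7c + d = 1098
Solving the system yields a = 4, b = -5, c = -4, d = -1.
So P(s) = 4s³ - 5s² - 4s - 1.
Then P(6) = 659.

659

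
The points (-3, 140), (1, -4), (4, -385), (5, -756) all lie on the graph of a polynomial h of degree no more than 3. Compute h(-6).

1235

Using the Lagrange interpolation formula with nodes -3, 1, 4, 5:
  L_0(s) = (s - 1)(s - 4)(s - 5) / -224
  L_1(s) = (s + 3)(s - 4)(s - 5) / 48
  L_2(s) = (s + 3)(s - 1)(s - 5) / -21
  L_3(s) = (s + 3)(s - 1)(s - 4) / 32
Then h(s) = 140·L_0(s) - 4·L_1(s) - 385·L_2(s) - 756·L_3(s).
Expanding and collecting terms gives h(s) = -6s^3 - s^2 + 4s - 1.
Evaluating at s = -6: h(-6) = 1235.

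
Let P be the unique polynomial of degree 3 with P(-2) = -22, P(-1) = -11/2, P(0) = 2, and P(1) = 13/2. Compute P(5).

Using the Lagrange interpolation formula with nodes -2, -1, 0, 1:
  L_0(x) = (x + 1)x(x - 1) / -6
  L_1(x) = (x + 2)x(x - 1) / 2
  L_2(x) = (x + 2)(x + 1)(x - 1) / -2
  L_3(x) = (x + 2)(x + 1)x / 6
Then P(x) = -22·L_0(x) - 11/2·L_1(x) + 2·L_2(x) + 13/2·L_3(x).
Expanding and collecting terms gives P(x) = x^3 - (3/2)x^2 + 5x + 2.
Evaluating at x = 5: P(5) = 229/2.

229/2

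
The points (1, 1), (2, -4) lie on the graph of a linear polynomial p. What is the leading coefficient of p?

-5

Write p(n) = an + b. Substituting each data point gives a linear system:
  a + b = 1
  2a + b = -4
Solving the system yields a = -5, b = 6.
So p(n) = -5n + 6.
The leading coefficient is -5.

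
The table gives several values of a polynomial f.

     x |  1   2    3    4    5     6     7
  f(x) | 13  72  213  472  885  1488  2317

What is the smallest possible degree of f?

3

Forward differences of the values at x = 1, 2, 3, 4, 5, 6, 7:
  f  : 13  72  213  472  885  1488  2317
  Δ  : 59  141  259  413  603  829
  Δ^2: 82  118  154  190  226
  Δ^3: 36  36  36  36
  Δ^4: 0  0  0
  Δ^5: 0  0
  Δ^6: 0
The third differences are constant (36) and nonzero, while all higher differences vanish, so the minimal degree is 3.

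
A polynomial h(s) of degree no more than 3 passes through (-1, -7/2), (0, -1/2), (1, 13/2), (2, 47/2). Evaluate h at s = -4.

Write h(s) = as^3 + bs^2 + cs + d. Substituting each data point gives a linear system:
  -a + b - c + d = -7/2
  d = -1/2
  a + b + c + d = 13/2
  8a + 4b + 2c + d = 47/2
Solving the system yields a = 1, b = 2, c = 4, d = -1/2.
So h(s) = s³ + 2s² + 4s - 1/2.
Then h(-4) = -97/2.

-97/2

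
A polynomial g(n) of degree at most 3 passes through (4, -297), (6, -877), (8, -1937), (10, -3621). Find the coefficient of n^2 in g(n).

-6

Write g(n) = an^3 + bn^2 + cn + d. Substituting each data point gives a linear system:
  64a + 16b + 4c + d = -297
  216a + 36b + 6c + d = -877
  512a + 64b + 8c + d = -1937
  1000a + 100b + 10c + d = -3621
Solving the system yields a = -3, b = -6, c = -2, d = -1.
So g(n) = -3n^3 - 6n^2 - 2n - 1.
The coefficient of n^2 is -6.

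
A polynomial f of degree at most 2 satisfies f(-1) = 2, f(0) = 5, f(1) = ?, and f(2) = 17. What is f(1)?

The 3 known points determine the degree-2 polynomial uniquely.
Write f(n) = an^2 + bn + c. Substituting each data point gives a linear system:
  a - b + c = 2
  c = 5
  4a + 2b + c = 17
Solving the system yields a = 1, b = 4, c = 5.
So f(n) = n^2 + 4n + 5.
Then f(1) = 10.

10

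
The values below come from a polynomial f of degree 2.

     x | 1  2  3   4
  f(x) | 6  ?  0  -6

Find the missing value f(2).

On equispaced nodes a degree-2 polynomial has vanishing third forward difference, so
  - f(1) + 3·f(2) - 3·f(3) + f(4) = 0.
Substituting the known values and solving for f(2):
  3·f(2) = 12
  f(2) = 4.

4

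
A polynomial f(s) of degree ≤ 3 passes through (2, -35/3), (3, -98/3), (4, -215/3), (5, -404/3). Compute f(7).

Write f(s) = as^3 + bs^2 + cs + d. Substituting each data point gives a linear system:
  8a + 4b + 2c + d = -35/3
  27a + 9b + 3c + d = -98/3
  64a + 16b + 4c + d = -215/3
  125a + 25b + 5c + d = -404/3
Solving the system yields a = -1, b = 0, c = -2, d = 1/3.
So f(s) = -s^3 - 2s + 1/3.
Then f(7) = -1070/3.

-1070/3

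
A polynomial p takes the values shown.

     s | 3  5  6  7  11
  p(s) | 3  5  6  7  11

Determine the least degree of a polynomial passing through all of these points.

1

Divided differences on the nodes 3, 5, 6, 7, 11:
  order 0: 3  5  6  7  11
  order 1: 1  1  1  1
  order 2: 0  0  0
  order 3: 0  0
  order 4: 0
The order-1 divided differences are all 1 (nonzero) and every higher order vanishes, so the data lies on a polynomial of degree exactly 1.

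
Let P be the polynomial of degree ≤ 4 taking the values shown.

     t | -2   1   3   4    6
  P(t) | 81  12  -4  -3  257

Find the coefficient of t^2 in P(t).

Write P(t) = at^4 + bt^3 + ct^2 + dt + e. Substituting each data point gives a linear system:
  16a - 8b + 4c - 2d + e = 81
  a + b + c + d + e = 12
  81a + 27b + 9c + 3d + e = -4
  256a + 64b + 16c + 4d + e = -3
  1296a + 216b + 36c + 6d + e = 257
Solving the system yields a = 1, b = -6, c = 6, d = 6, e = 5.
So P(t) = t⁴ - 6t³ + 6t² + 6t + 5.
The coefficient of t^2 is 6.

6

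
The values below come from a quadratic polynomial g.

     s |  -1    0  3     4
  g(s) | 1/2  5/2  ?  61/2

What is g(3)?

The 3 known points determine the degree-2 polynomial uniquely.
Write g(s) = as^2 + bs + c. Substituting each data point gives a linear system:
  a - b + c = 1/2
  c = 5/2
  16a + 4b + c = 61/2
Solving the system yields a = 1, b = 3, c = 5/2.
So g(s) = s^2 + 3s + 5/2.
Then g(3) = 41/2.

41/2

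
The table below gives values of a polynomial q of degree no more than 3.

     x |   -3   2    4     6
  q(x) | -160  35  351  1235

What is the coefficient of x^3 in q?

Write q(x) = ax^3 + bx^2 + cx + d. Substituting each data point gives a linear system:
  -27a + 9b - 3c + d = -160
  8a + 4b + 2c + d = 35
  64a + 16b + 4c + d = 351
  216a + 36b + 6c + d = 1235
Solving the system yields a = 6, b = -1, c = -4, d = -1.
So q(x) = 6x^3 - x^2 - 4x - 1.
The leading coefficient is 6.

6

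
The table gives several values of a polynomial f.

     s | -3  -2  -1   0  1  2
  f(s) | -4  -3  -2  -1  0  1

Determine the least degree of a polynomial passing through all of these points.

1

Forward differences of the values at s = -3, -2, -1, 0, 1, 2:
  f  : -4  -3  -2  -1  0  1
  Δ  : 1  1  1  1  1
  Δ^2: 0  0  0  0
  Δ^3: 0  0  0
  Δ^4: 0  0
  Δ^5: 0
The first differences are constant (1) and nonzero, while all higher differences vanish, so the minimal degree is 1.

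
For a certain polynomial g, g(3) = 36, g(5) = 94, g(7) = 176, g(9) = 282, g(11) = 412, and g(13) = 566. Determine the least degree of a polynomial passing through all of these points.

2

Forward differences of the values at t = 3, 5, 7, 9, 11, 13:
  g  : 36  94  176  282  412  566
  Δ  : 58  82  106  130  154
  Δ^2: 24  24  24  24
  Δ^3: 0  0  0
  Δ^4: 0  0
  Δ^5: 0
The second differences are constant (24) and nonzero, while all higher differences vanish, so the minimal degree is 2.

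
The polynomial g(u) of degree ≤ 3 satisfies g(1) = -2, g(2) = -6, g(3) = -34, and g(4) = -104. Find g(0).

Using the Lagrange interpolation formula with nodes 1, 2, 3, 4:
  L_0(u) = (u - 2)(u - 3)(u - 4) / -6
  L_1(u) = (u - 1)(u - 3)(u - 4) / 2
  L_2(u) = (u - 1)(u - 2)(u - 4) / -2
  L_3(u) = (u - 1)(u - 2)(u - 3) / 6
Then g(u) = -2·L_0(u) - 6·L_1(u) - 34·L_2(u) - 104·L_3(u).
Expanding and collecting terms gives g(u) = -3u^3 + 6u^2 - u - 4.
Evaluating at u = 0: g(0) = -4.

-4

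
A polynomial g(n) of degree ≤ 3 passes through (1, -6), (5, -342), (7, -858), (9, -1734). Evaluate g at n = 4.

-189

Write g(n) = an^3 + bn^2 + cn + d. Substituting each data point gives a linear system:
  a + b + c + d = -6
  125a + 25b + 5c + d = -342
  343a + 49b + 7c + d = -858
  729a + 81b + 9c + d = -1734
Solving the system yields a = -2, b = -3, c = -4, d = 3.
So g(n) = -2n³ - 3n² - 4n + 3.
Then g(4) = -189.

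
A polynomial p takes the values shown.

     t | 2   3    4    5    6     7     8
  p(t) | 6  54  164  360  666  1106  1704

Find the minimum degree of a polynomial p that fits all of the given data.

3

Forward differences of the values at t = 2, 3, 4, 5, 6, 7, 8:
  p  : 6  54  164  360  666  1106  1704
  Δ  : 48  110  196  306  440  598
  Δ^2: 62  86  110  134  158
  Δ^3: 24  24  24  24
  Δ^4: 0  0  0
  Δ^5: 0  0
  Δ^6: 0
The third differences are constant (24) and nonzero, while all higher differences vanish, so the minimal degree is 3.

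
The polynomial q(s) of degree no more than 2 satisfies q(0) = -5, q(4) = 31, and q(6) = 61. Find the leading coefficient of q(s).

Write q(s) = as^2 + bs + c. Substituting each data point gives a linear system:
  c = -5
  16a + 4b + c = 31
  36a + 6b + c = 61
Solving the system yields a = 1, b = 5, c = -5.
So q(s) = s^2 + 5s - 5.
The leading coefficient is 1.

1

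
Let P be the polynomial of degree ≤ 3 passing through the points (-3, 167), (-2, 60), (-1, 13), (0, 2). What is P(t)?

Write P(t) = at^3 + bt^2 + ct + d. Substituting each data point gives a linear system:
  -27a + 9b - 3c + d = 167
  -8a + 4b - 2c + d = 60
  -a + b - c + d = 13
  d = 2
Solving the system yields a = -4, b = 6, c = -1, d = 2.
So P(t) = -4t^3 + 6t^2 - t + 2.
Check: P(-2) = 60. ✓

P(t) = -4t^3 + 6t^2 - t + 2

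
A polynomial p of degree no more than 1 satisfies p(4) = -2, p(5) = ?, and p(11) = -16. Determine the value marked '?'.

-4

The 2 known points determine the degree-1 polynomial uniquely.
Write p(s) = as + b. Substituting each data point gives a linear system:
  4a + b = -2
  11a + b = -16
Solving the system yields a = -2, b = 6.
So p(s) = -2s + 6.
Then p(5) = -4.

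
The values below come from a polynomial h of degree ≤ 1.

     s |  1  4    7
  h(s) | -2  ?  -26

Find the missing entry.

-14

On equispaced nodes a degree-1 polynomial has vanishing second forward difference, so
  h(1) - 2·h(4) + h(7) = 0.
Substituting the known values and solving for h(4):
  -2·h(4) = 28
  h(4) = -14.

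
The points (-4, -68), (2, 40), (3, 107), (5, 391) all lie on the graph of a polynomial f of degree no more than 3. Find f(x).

Write f(x) = ax^3 + bx^2 + cx + d. Substituting each data point gives a linear system:
  -64a + 16b - 4c + d = -68
  8a + 4b + 2c + d = 40
  27a + 9b + 3c + d = 107
  125a + 25b + 5c + d = 391
Solving the system yields a = 2, b = 5, c = 4, d = -4.
So f(x) = 2x^3 + 5x^2 + 4x - 4.
Check: f(5) = 391. ✓

f(x) = 2x^3 + 5x^2 + 4x - 4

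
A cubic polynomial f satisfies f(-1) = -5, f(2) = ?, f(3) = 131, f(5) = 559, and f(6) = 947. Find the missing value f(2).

43

The 4 known points determine the degree-3 polynomial uniquely.
Write f(u) = au^3 + bu^2 + cu + d. Substituting each data point gives a linear system:
  -a + b - c + d = -5
  27a + 9b + 3c + d = 131
  125a + 25b + 5c + d = 559
  216a + 36b + 6c + d = 947
Solving the system yields a = 4, b = 2, c = 2, d = -1.
So f(u) = 4u³ + 2u² + 2u - 1.
Then f(2) = 43.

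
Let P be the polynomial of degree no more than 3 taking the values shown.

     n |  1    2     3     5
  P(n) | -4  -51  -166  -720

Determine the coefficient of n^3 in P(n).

-5

Write P(n) = an^3 + bn^2 + cn + d. Substituting each data point gives a linear system:
  a + b + c + d = -4
  8a + 4b + 2c + d = -51
  27a + 9b + 3c + d = -166
  125a + 25b + 5c + d = -720
Solving the system yields a = -5, b = -4, c = 0, d = 5.
So P(n) = -5n³ - 4n² + 5.
The leading coefficient is -5.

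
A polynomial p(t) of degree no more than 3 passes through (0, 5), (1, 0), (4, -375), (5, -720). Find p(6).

-1225

Write p(t) = at^3 + bt^2 + ct + d. Substituting each data point gives a linear system:
  d = 5
  a + b + c + d = 0
  64a + 16b + 4c + d = -375
  125a + 25b + 5c + d = -720
Solving the system yields a = -5, b = -5, c = 5, d = 5.
So p(t) = -5t³ - 5t² + 5t + 5.
Then p(6) = -1225.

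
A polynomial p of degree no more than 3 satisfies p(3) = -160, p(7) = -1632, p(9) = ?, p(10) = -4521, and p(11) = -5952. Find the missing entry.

The 4 known points determine the degree-3 polynomial uniquely.
Write p(u) = au^3 + bu^2 + cu + d. Substituting each data point gives a linear system:
  27a + 9b + 3c + d = -160
  343a + 49b + 7c + d = -1632
  1000a + 100b + 10c + d = -4521
  1331a + 121b + 11c + d = -5952
Solving the system yields a = -4, b = -5, c = -2, d = -1.
So p(u) = -4u^3 - 5u^2 - 2u - 1.
Then p(9) = -3340.

-3340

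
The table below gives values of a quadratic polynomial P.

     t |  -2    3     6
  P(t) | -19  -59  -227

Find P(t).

Using the Lagrange interpolation formula with nodes -2, 3, 6:
  L_0(t) = (t - 3)(t - 6) / 40
  L_1(t) = (t + 2)(t - 6) / -15
  L_2(t) = (t + 2)(t - 3) / 24
Then P(t) = -19·L_0(t) - 59·L_1(t) - 227·L_2(t).
Expanding and collecting terms gives P(t) = -6t^2 - 2t + 1.
Check: P(-2) = -19. ✓

P(t) = -6t^2 - 2t + 1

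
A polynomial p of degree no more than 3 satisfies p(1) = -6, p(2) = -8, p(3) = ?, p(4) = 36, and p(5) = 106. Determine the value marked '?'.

On equispaced nodes a degree-3 polynomial has vanishing fourth forward difference, so
  p(1) - 4·p(2) + 6·p(3) - 4·p(4) + p(5) = 0.
Substituting the known values and solving for p(3):
  6·p(3) = 12
  p(3) = 2.

2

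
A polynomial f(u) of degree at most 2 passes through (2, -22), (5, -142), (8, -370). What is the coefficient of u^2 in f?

-6

Write f(u) = au^2 + bu + c. Substituting each data point gives a linear system:
  4a + 2b + c = -22
  25a + 5b + c = -142
  64a + 8b + c = -370
Solving the system yields a = -6, b = 2, c = -2.
So f(u) = -6u^2 + 2u - 2.
The leading coefficient is -6.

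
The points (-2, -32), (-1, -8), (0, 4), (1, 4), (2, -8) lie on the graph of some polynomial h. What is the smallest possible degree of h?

2

Forward differences of the values at x = -2, -1, 0, 1, 2:
  h  : -32  -8  4  4  -8
  Δ  : 24  12  0  -12
  Δ^2: -12  -12  -12
  Δ^3: 0  0
  Δ^4: 0
The second differences are constant (-12) and nonzero, while all higher differences vanish, so the minimal degree is 2.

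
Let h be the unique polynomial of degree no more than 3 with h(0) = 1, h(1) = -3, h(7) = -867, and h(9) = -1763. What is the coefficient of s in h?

Write h(s) = as^3 + bs^2 + cs + d. Substituting each data point gives a linear system:
  d = 1
  a + b + c + d = -3
  343a + 49b + 7c + d = -867
  729a + 81b + 9c + d = -1763
Solving the system yields a = -2, b = -4, c = 2, d = 1.
So h(s) = -2s^3 - 4s^2 + 2s + 1.
The coefficient of s is 2.

2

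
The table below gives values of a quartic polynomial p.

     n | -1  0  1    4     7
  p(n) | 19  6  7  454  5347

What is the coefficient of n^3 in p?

-6

Write p(n) = an^4 + bn^3 + cn^2 + dn + e. Substituting each data point gives a linear system:
  a - b + c - d + e = 19
  e = 6
  a + b + c + d + e = 7
  256a + 64b + 16c + 4d + e = 454
  2401a + 343b + 49c + 7d + e = 5347
Solving the system yields a = 3, b = -6, c = 4, d = 0, e = 6.
So p(n) = 3n⁴ - 6n³ + 4n² + 6.
The coefficient of n^3 is -6.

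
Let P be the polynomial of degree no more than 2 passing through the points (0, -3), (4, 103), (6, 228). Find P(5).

Using the Lagrange interpolation formula with nodes 0, 4, 6:
  L_0(n) = (n - 4)(n - 6) / 24
  L_1(n) = n(n - 6) / -8
  L_2(n) = n(n - 4) / 12
Then P(n) = -3·L_0(n) + 103·L_1(n) + 228·L_2(n).
Expanding and collecting terms gives P(n) = 6n² + (5/2)n - 3.
Evaluating at n = 5: P(5) = 319/2.

319/2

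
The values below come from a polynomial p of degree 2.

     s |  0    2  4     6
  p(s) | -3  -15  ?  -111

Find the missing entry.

-51

The 3 known points determine the degree-2 polynomial uniquely.
Write p(s) = as^2 + bs + c. Substituting each data point gives a linear system:
  c = -3
  4a + 2b + c = -15
  36a + 6b + c = -111
Solving the system yields a = -3, b = 0, c = -3.
So p(s) = -3s^2 - 3.
Then p(4) = -51.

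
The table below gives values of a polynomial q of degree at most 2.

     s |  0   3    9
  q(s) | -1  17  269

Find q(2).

Using the Lagrange interpolation formula with nodes 0, 3, 9:
  L_0(s) = (s - 3)(s - 9) / 27
  L_1(s) = s(s - 9) / -18
  L_2(s) = s(s - 3) / 54
Then q(s) = -1·L_0(s) + 17·L_1(s) + 269·L_2(s).
Expanding and collecting terms gives q(s) = 4s² - 6s - 1.
Evaluating at s = 2: q(2) = 3.

3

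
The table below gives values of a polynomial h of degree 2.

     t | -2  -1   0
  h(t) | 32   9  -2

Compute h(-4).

Using the Lagrange interpolation formula with nodes -2, -1, 0:
  L_0(t) = (t + 1)t / 2
  L_1(t) = (t + 2)t / -1
  L_2(t) = (t + 2)(t + 1) / 2
Then h(t) = 32·L_0(t) + 9·L_1(t) - 2·L_2(t).
Expanding and collecting terms gives h(t) = 6t^2 - 5t - 2.
Evaluating at t = -4: h(-4) = 114.

114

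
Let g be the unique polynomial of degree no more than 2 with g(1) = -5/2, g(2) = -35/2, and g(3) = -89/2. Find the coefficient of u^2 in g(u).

-6

Write g(u) = au^2 + bu + c. Substituting each data point gives a linear system:
  a + b + c = -5/2
  4a + 2b + c = -35/2
  9a + 3b + c = -89/2
Solving the system yields a = -6, b = 3, c = 1/2.
So g(u) = -6u^2 + 3u + 1/2.
The leading coefficient is -6.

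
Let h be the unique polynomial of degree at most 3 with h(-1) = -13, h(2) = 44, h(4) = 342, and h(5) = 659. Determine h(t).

h(t) = 5t^3 + t^2 + 3t - 6

Using the Lagrange interpolation formula with nodes -1, 2, 4, 5:
  L_0(t) = (t - 2)(t - 4)(t - 5) / -90
  L_1(t) = (t + 1)(t - 4)(t - 5) / 18
  L_2(t) = (t + 1)(t - 2)(t - 5) / -10
  L_3(t) = (t + 1)(t - 2)(t - 4) / 18
Then h(t) = -13·L_0(t) + 44·L_1(t) + 342·L_2(t) + 659·L_3(t).
Expanding and collecting terms gives h(t) = 5t^3 + t^2 + 3t - 6.
Check: h(-1) = -13. ✓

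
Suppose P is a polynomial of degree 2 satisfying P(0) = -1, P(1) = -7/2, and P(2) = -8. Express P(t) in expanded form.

Write P(t) = at^2 + bt + c. Substituting each data point gives a linear system:
  c = -1
  a + b + c = -7/2
  4a + 2b + c = -8
Solving the system yields a = -1, b = -3/2, c = -1.
So P(t) = -t^2 - (3/2)t - 1.
Check: P(1) = -7/2. ✓

P(t) = -t^2 - (3/2)t - 1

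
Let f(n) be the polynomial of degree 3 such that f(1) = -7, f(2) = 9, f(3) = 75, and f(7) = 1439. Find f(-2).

-55

Using the Lagrange interpolation formula with nodes 1, 2, 3, 7:
  L_0(n) = (n - 2)(n - 3)(n - 7) / -12
  L_1(n) = (n - 1)(n - 3)(n - 7) / 5
  L_2(n) = (n - 1)(n - 2)(n - 7) / -8
  L_3(n) = (n - 1)(n - 2)(n - 3) / 120
Then f(n) = -7·L_0(n) + 9·L_1(n) + 75·L_2(n) + 1439·L_3(n).
Expanding and collecting terms gives f(n) = 5n³ - 5n² - 4n - 3.
Evaluating at n = -2: f(-2) = -55.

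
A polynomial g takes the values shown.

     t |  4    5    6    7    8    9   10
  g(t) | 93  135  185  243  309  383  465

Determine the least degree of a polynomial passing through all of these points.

2

Forward differences of the values at t = 4, 5, 6, 7, 8, 9, 10:
  g  : 93  135  185  243  309  383  465
  Δ  : 42  50  58  66  74  82
  Δ^2: 8  8  8  8  8
  Δ^3: 0  0  0  0
  Δ^4: 0  0  0
  Δ^5: 0  0
  Δ^6: 0
The second differences are constant (8) and nonzero, while all higher differences vanish, so the minimal degree is 2.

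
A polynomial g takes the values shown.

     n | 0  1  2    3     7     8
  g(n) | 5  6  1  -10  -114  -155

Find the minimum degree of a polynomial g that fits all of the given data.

Divided differences on the nodes 0, 1, 2, 3, 7, 8:
  order 0: 5  6  1  -10  -114  -155
  order 1: 1  -5  -11  -26  -41
  order 2: -3  -3  -3  -3
  order 3: 0  0  0
  order 4: 0  0
  order 5: 0
The order-2 divided differences are all -3 (nonzero) and every higher order vanishes, so the data lies on a polynomial of degree exactly 2.

2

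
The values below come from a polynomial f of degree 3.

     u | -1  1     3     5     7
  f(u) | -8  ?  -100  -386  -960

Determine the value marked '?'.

The 4 known points determine the degree-3 polynomial uniquely.
Write f(u) = au^3 + bu^2 + cu + d. Substituting each data point gives a linear system:
  -a + b - c + d = -8
  27a + 9b + 3c + d = -100
  125a + 25b + 5c + d = -386
  343a + 49b + 7c + d = -960
Solving the system yields a = -2, b = -6, c = 3, d = -1.
So f(u) = -2u^3 - 6u^2 + 3u - 1.
Then f(1) = -6.

-6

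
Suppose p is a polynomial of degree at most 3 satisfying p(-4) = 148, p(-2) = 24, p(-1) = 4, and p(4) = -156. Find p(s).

p(s) = -2s^3 - 6s - 4

Write p(s) = as^3 + bs^2 + cs + d. Substituting each data point gives a linear system:
  -64a + 16b - 4c + d = 148
  -8a + 4b - 2c + d = 24
  -a + b - c + d = 4
  64a + 16b + 4c + d = -156
Solving the system yields a = -2, b = 0, c = -6, d = -4.
So p(s) = -2s^3 - 6s - 4.
Check: p(4) = -156. ✓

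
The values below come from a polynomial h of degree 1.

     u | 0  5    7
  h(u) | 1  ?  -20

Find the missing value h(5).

The 2 known points determine the degree-1 polynomial uniquely.
Write h(u) = au + b. Substituting each data point gives a linear system:
  b = 1
  7a + b = -20
Solving the system yields a = -3, b = 1.
So h(u) = -3u + 1.
Then h(5) = -14.

-14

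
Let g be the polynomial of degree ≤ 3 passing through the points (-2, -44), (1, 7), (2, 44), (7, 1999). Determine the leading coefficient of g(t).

6

Write g(t) = at^3 + bt^2 + ct + d. Substituting each data point gives a linear system:
  -8a + 4b - 2c + d = -44
  a + b + c + d = 7
  8a + 4b + 2c + d = 44
  343a + 49b + 7c + d = 1999
Solving the system yields a = 6, b = -1, c = -2, d = 4.
So g(t) = 6t^3 - t^2 - 2t + 4.
The leading coefficient is 6.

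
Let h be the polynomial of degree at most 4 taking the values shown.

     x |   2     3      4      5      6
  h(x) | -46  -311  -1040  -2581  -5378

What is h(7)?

Using the Lagrange interpolation formula with nodes 2, 3, 4, 5, 6:
  L_0(x) = (x - 3)(x - 4)(x - 5)(x - 6) / 24
  L_1(x) = (x - 2)(x - 4)(x - 5)(x - 6) / -6
  L_2(x) = (x - 2)(x - 3)(x - 5)(x - 6) / 4
  L_3(x) = (x - 2)(x - 3)(x - 4)(x - 6) / -6
  L_4(x) = (x - 2)(x - 3)(x - 4)(x - 5) / 24
Then h(x) = -46·L_0(x) - 311·L_1(x) - 1040·L_2(x) - 2581·L_3(x) - 5378·L_4(x).
Expanding and collecting terms gives h(x) = -4x^4 - 2x^3 + 6x^2 + 3x + 4.
Evaluating at x = 7: h(7) = -9971.

-9971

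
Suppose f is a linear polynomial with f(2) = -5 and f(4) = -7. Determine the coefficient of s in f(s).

Write f(s) = as + b. Substituting each data point gives a linear system:
  2a + b = -5
  4a + b = -7
Solving the system yields a = -1, b = -3.
So f(s) = -s - 3.
The leading coefficient is -1.

-1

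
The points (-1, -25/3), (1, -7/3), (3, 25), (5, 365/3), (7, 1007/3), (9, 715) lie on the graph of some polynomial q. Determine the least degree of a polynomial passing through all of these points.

3

Forward differences of the values at u = -1, 1, 3, 5, 7, 9:
  q  : -25/3  -7/3  25  365/3  1007/3  715
  Δ  : 6  82/3  290/3  214  1138/3
  Δ^2: 64/3  208/3  352/3  496/3
  Δ^3: 48  48  48
  Δ^4: 0  0
  Δ^5: 0
The third differences are constant (48) and nonzero, while all higher differences vanish, so the minimal degree is 3.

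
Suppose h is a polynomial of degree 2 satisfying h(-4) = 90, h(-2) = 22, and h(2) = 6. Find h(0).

Write h(u) = au^2 + bu + c. Substituting each data point gives a linear system:
  16a - 4b + c = 90
  4a - 2b + c = 22
  4a + 2b + c = 6
Solving the system yields a = 5, b = -4, c = -6.
So h(u) = 5u^2 - 4u - 6.
Then h(0) = -6.

-6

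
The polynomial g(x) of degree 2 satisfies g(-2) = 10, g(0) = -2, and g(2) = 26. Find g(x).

g(x) = 5x^2 + 4x - 2

Using the Lagrange interpolation formula with nodes -2, 0, 2:
  L_0(x) = x(x - 2) / 8
  L_1(x) = (x + 2)(x - 2) / -4
  L_2(x) = (x + 2)x / 8
Then g(x) = 10·L_0(x) - 2·L_1(x) + 26·L_2(x).
Expanding and collecting terms gives g(x) = 5x^2 + 4x - 2.
Check: g(-2) = 10. ✓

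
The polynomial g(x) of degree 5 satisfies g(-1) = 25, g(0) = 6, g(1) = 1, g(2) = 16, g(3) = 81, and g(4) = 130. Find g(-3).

Write g(x) = ax^5 + bx^4 + cx^3 + dx^2 + ex + k. Substituting each data point gives a linear system:
  -a + b - c + d - e + k = 25
  k = 6
  a + b + c + d + e + k = 1
  32a + 16b + 8c + 4d + 2e + k = 16
  243a + 81b + 27c + 9d + 3e + k = 81
  1024a + 256b + 64c + 16d + 4e + k = 130
Solving the system yields a = -1, b = 6, c = -6, d = 1, e = -5, k = 6.
So g(x) = -x^5 + 6x^4 - 6x^3 + x^2 - 5x + 6.
Then g(-3) = 921.

921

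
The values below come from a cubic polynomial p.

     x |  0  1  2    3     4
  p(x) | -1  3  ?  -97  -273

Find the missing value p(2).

-17

On equispaced nodes a degree-3 polynomial has vanishing fourth forward difference, so
  p(0) - 4·p(1) + 6·p(2) - 4·p(3) + p(4) = 0.
Substituting the known values and solving for p(2):
  6·p(2) = -102
  p(2) = -17.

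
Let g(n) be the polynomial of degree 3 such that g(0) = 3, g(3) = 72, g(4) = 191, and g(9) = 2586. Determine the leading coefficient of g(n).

4

Write g(n) = an^3 + bn^2 + cn + d. Substituting each data point gives a linear system:
  d = 3
  27a + 9b + 3c + d = 72
  64a + 16b + 4c + d = 191
  729a + 81b + 9c + d = 2586
Solving the system yields a = 4, b = -4, c = -1, d = 3.
So g(n) = 4n^3 - 4n^2 - n + 3.
The leading coefficient is 4.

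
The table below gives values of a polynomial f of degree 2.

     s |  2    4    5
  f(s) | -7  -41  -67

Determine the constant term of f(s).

Write f(s) = as^2 + bs + c. Substituting each data point gives a linear system:
  4a + 2b + c = -7
  16a + 4b + c = -41
  25a + 5b + c = -67
Solving the system yields a = -3, b = 1, c = 3.
So f(s) = -3s^2 + s + 3.
The constant term is 3.

3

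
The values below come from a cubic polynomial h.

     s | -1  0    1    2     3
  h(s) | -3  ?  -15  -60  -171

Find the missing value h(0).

-6

The 4 known points determine the degree-3 polynomial uniquely.
Write h(s) = as^3 + bs^2 + cs + d. Substituting each data point gives a linear system:
  -a + b - c + d = -3
  a + b + c + d = -15
  8a + 4b + 2c + d = -60
  27a + 9b + 3c + d = -171
Solving the system yields a = -5, b = -3, c = -1, d = -6.
So h(s) = -5s^3 - 3s^2 - s - 6.
Then h(0) = -6.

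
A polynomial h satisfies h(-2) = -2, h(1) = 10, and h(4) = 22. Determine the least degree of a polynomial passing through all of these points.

Forward differences of the values at n = -2, 1, 4:
  h  : -2  10  22
  Δ  : 12  12
  Δ^2: 0
The first differences are constant (12) and nonzero, while all higher differences vanish, so the minimal degree is 1.

1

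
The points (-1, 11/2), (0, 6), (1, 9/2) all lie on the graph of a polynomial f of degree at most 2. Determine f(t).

Using the Lagrange interpolation formula with nodes -1, 0, 1:
  L_0(t) = t(t - 1) / 2
  L_1(t) = (t + 1)(t - 1) / -1
  L_2(t) = (t + 1)t / 2
Then f(t) = 11/2·L_0(t) + 6·L_1(t) + 9/2·L_2(t).
Expanding and collecting terms gives f(t) = -t^2 - (1/2)t + 6.
Check: f(-1) = 11/2. ✓

f(t) = -t^2 - (1/2)t + 6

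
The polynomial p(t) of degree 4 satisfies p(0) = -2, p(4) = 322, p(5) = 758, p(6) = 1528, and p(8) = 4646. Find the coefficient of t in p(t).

Write p(t) = at^4 + bt^3 + ct^2 + dt + e. Substituting each data point gives a linear system:
  e = -2
  256a + 64b + 16c + 4d + e = 322
  625a + 125b + 25c + 5d + e = 758
  1296a + 216b + 36c + 6d + e = 1528
  4096a + 512b + 64c + 8d + e = 4646
Solving the system yields a = 1, b = 1, c = 1, d = -3, e = -2.
So p(t) = t^4 + t^3 + t^2 - 3t - 2.
The coefficient of t is -3.

-3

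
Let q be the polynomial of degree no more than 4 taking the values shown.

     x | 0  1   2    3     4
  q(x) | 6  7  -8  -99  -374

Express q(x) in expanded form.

q(x) = -2x^4 + 2x^3 + x + 6

Write q(x) = ax^4 + bx^3 + cx^2 + dx + e. Substituting each data point gives a linear system:
  e = 6
  a + b + c + d + e = 7
  16a + 8b + 4c + 2d + e = -8
  81a + 27b + 9c + 3d + e = -99
  256a + 64b + 16c + 4d + e = -374
Solving the system yields a = -2, b = 2, c = 0, d = 1, e = 6.
So q(x) = -2x⁴ + 2x³ + x + 6.
Check: q(1) = 7. ✓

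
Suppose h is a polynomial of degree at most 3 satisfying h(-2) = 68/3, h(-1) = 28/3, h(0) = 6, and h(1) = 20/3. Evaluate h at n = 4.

Forward differences of the values at n = -2, -1, 0, 1:
  h  : 68/3  28/3  6  20/3
  Δ  : -40/3  -10/3  2/3
  Δ^2: 10  4
  Δ^3: -6
The third differences are constant, confirming degree 3.
Interpolating (Newton forward form) and evaluating at n = 4 gives h(4) = -82/3.

-82/3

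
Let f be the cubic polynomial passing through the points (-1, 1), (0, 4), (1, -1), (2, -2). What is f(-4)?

Using the Lagrange interpolation formula with nodes -1, 0, 1, 2:
  L_0(t) = t(t - 1)(t - 2) / -6
  L_1(t) = (t + 1)(t - 1)(t - 2) / 2
  L_2(t) = (t + 1)t(t - 2) / -2
  L_3(t) = (t + 1)t(t - 1) / 6
Then f(t) = 1·L_0(t) + 4·L_1(t) - 1·L_2(t) - 2·L_3(t).
Expanding and collecting terms gives f(t) = 2t³ - 4t² - 3t + 4.
Evaluating at t = -4: f(-4) = -176.

-176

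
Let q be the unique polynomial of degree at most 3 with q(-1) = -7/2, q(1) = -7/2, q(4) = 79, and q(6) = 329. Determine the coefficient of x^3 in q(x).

2

Write q(x) = ax^3 + bx^2 + cx + d. Substituting each data point gives a linear system:
  -a + b - c + d = -7/2
  a + b + c + d = -7/2
  64a + 16b + 4c + d = 79
  216a + 36b + 6c + d = 329
Solving the system yields a = 2, b = -5/2, c = -2, d = -1.
So q(x) = 2x^3 - (5/2)x^2 - 2x - 1.
The leading coefficient is 2.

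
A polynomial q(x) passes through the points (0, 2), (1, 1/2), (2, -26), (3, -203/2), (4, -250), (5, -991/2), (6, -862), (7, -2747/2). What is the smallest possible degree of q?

3

Forward differences of the values at x = 0, 1, 2, 3, 4, 5, 6, 7:
  q  : 2  1/2  -26  -203/2  -250  -991/2  -862  -2747/2
  Δ  : -3/2  -53/2  -151/2  -297/2  -491/2  -733/2  -1023/2
  Δ^2: -25  -49  -73  -97  -121  -145
  Δ^3: -24  -24  -24  -24  -24
  Δ^4: 0  0  0  0
  Δ^5: 0  0  0
  Δ^6: 0  0
  Δ^7: 0
The third differences are constant (-24) and nonzero, while all higher differences vanish, so the minimal degree is 3.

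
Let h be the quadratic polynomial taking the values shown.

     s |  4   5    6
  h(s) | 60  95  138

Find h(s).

h(s) = 4s^2 - s

Write h(s) = as^2 + bs + c. Substituting each data point gives a linear system:
  16a + 4b + c = 60
  25a + 5b + c = 95
  36a + 6b + c = 138
Solving the system yields a = 4, b = -1, c = 0.
So h(s) = 4s² - s.
Check: h(4) = 60. ✓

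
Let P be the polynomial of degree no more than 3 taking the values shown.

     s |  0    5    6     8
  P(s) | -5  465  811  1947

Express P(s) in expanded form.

P(s) = 4s^3 - 2s^2 + 4s - 5

Write P(s) = as^3 + bs^2 + cs + d. Substituting each data point gives a linear system:
  d = -5
  125a + 25b + 5c + d = 465
  216a + 36b + 6c + d = 811
  512a + 64b + 8c + d = 1947
Solving the system yields a = 4, b = -2, c = 4, d = -5.
So P(s) = 4s³ - 2s² + 4s - 5.
Check: P(8) = 1947. ✓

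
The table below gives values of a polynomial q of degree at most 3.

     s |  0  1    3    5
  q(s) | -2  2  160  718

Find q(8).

Write q(s) = as^3 + bs^2 + cs + d. Substituting each data point gives a linear system:
  d = -2
  a + b + c + d = 2
  27a + 9b + 3c + d = 160
  125a + 25b + 5c + d = 718
Solving the system yields a = 5, b = 5, c = -6, d = -2.
So q(s) = 5s^3 + 5s^2 - 6s - 2.
Then q(8) = 2830.

2830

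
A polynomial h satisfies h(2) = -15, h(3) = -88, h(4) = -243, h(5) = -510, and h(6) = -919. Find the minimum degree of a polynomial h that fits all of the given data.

3

Forward differences of the values at n = 2, 3, 4, 5, 6:
  h  : -15  -88  -243  -510  -919
  Δ  : -73  -155  -267  -409
  Δ^2: -82  -112  -142
  Δ^3: -30  -30
  Δ^4: 0
The third differences are constant (-30) and nonzero, while all higher differences vanish, so the minimal degree is 3.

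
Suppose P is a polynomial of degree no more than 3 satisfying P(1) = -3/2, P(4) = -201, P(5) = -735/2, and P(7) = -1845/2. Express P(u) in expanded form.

Write P(u) = au^3 + bu^2 + cu + d. Substituting each data point gives a linear system:
  a + b + c + d = -3/2
  64a + 16b + 4c + d = -201
  125a + 25b + 5c + d = -735/2
  343a + 49b + 7c + d = -1845/2
Solving the system yields a = -2, b = -5, c = 1/2, d = 5.
So P(u) = -2u^3 - 5u^2 + (1/2)u + 5.
Check: P(5) = -735/2. ✓

P(u) = -2u^3 - 5u^2 + (1/2)u + 5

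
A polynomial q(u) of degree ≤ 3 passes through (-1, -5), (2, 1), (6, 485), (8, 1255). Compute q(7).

Using the Lagrange interpolation formula with nodes -1, 2, 6, 8:
  L_0(u) = (u - 2)(u - 6)(u - 8) / -189
  L_1(u) = (u + 1)(u - 6)(u - 8) / 72
  L_2(u) = (u + 1)(u - 2)(u - 8) / -56
  L_3(u) = (u + 1)(u - 2)(u - 6) / 108
Then q(u) = -5·L_0(u) + 1·L_1(u) + 485·L_2(u) + 1255·L_3(u).
Expanding and collecting terms gives q(u) = 3u^3 - 4u^2 - 3u - 1.
Evaluating at u = 7: q(7) = 811.

811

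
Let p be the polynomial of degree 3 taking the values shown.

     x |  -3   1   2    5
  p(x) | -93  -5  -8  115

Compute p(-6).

-600

Write p(x) = ax^3 + bx^2 + cx + d. Substituting each data point gives a linear system:
  -27a + 9b - 3c + d = -93
  a + b + c + d = -5
  8a + 4b + 2c + d = -8
  125a + 25b + 5c + d = 115
Solving the system yields a = 2, b = -5, c = -2, d = 0.
So p(x) = 2x³ - 5x² - 2x.
Then p(-6) = -600.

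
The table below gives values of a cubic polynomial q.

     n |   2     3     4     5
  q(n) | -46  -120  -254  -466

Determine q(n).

q(n) = -3n^3 - 3n^2 - 2n - 6

Write q(n) = an^3 + bn^2 + cn + d. Substituting each data point gives a linear system:
  8a + 4b + 2c + d = -46
  27a + 9b + 3c + d = -120
  64a + 16b + 4c + d = -254
  125a + 25b + 5c + d = -466
Solving the system yields a = -3, b = -3, c = -2, d = -6.
So q(n) = -3n^3 - 3n^2 - 2n - 6.
Check: q(2) = -46. ✓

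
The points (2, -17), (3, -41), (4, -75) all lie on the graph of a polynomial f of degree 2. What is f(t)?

f(t) = -5t^2 + t + 1

Using the Lagrange interpolation formula with nodes 2, 3, 4:
  L_0(t) = (t - 3)(t - 4) / 2
  L_1(t) = (t - 2)(t - 4) / -1
  L_2(t) = (t - 2)(t - 3) / 2
Then f(t) = -17·L_0(t) - 41·L_1(t) - 75·L_2(t).
Expanding and collecting terms gives f(t) = -5t^2 + t + 1.
Check: f(4) = -75. ✓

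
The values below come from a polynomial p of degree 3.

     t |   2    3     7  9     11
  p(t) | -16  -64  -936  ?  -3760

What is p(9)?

The 4 known points determine the degree-3 polynomial uniquely.
Write p(t) = at^3 + bt^2 + ct + d. Substituting each data point gives a linear system:
  8a + 4b + 2c + d = -16
  27a + 9b + 3c + d = -64
  343a + 49b + 7c + d = -936
  1331a + 121b + 11c + d = -3760
Solving the system yields a = -3, b = 2, c = -1, d = 2.
So p(t) = -3t^3 + 2t^2 - t + 2.
Then p(9) = -2032.

-2032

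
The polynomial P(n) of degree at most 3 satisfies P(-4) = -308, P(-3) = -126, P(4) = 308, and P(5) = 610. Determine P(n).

P(n) = 5n^3 - 3n

Write P(n) = an^3 + bn^2 + cn + d. Substituting each data point gives a linear system:
  -64a + 16b - 4c + d = -308
  -27a + 9b - 3c + d = -126
  64a + 16b + 4c + d = 308
  125a + 25b + 5c + d = 610
Solving the system yields a = 5, b = 0, c = -3, d = 0.
So P(n) = 5n^3 - 3n.
Check: P(-4) = -308. ✓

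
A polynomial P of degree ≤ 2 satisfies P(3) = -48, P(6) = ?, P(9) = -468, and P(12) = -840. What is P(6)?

-204

The 3 known points determine the degree-2 polynomial uniquely.
Write P(u) = au^2 + bu + c. Substituting each data point gives a linear system:
  9a + 3b + c = -48
  81a + 9b + c = -468
  144a + 12b + c = -840
Solving the system yields a = -6, b = 2, c = 0.
So P(u) = -6u² + 2u.
Then P(6) = -204.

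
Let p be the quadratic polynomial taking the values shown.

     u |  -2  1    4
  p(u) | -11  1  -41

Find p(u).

Using the Lagrange interpolation formula with nodes -2, 1, 4:
  L_0(u) = (u - 1)(u - 4) / 18
  L_1(u) = (u + 2)(u - 4) / -9
  L_2(u) = (u + 2)(u - 1) / 18
Then p(u) = -11·L_0(u) + 1·L_1(u) - 41·L_2(u).
Expanding and collecting terms gives p(u) = -3u² + u + 3.
Check: p(4) = -41. ✓

p(u) = -3u^2 + u + 3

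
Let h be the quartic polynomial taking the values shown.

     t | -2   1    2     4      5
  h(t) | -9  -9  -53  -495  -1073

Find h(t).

Write h(t) = at^4 + bt^3 + ct^2 + dt + e. Substituting each data point gives a linear system:
  16a - 8b + 4c - 2d + e = -9
  a + b + c + d + e = -9
  16a + 8b + 4c + 2d + e = -53
  256a + 64b + 16c + 4d + e = -495
  625a + 125b + 25c + 5d + e = -1073
Solving the system yields a = -1, b = -3, c = -3, d = 1, e = -3.
So h(t) = -t^4 - 3t^3 - 3t^2 + t - 3.
Check: h(5) = -1073. ✓

h(t) = -t^4 - 3t^3 - 3t^2 + t - 3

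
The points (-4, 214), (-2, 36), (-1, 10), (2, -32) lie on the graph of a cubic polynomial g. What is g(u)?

g(u) = -3u^3 - 5u + 2

Using the Lagrange interpolation formula with nodes -4, -2, -1, 2:
  L_0(u) = (u + 2)(u + 1)(u - 2) / -36
  L_1(u) = (u + 4)(u + 1)(u - 2) / 8
  L_2(u) = (u + 4)(u + 2)(u - 2) / -9
  L_3(u) = (u + 4)(u + 2)(u + 1) / 72
Then g(u) = 214·L_0(u) + 36·L_1(u) + 10·L_2(u) - 32·L_3(u).
Expanding and collecting terms gives g(u) = -3u³ - 5u + 2.
Check: g(2) = -32. ✓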